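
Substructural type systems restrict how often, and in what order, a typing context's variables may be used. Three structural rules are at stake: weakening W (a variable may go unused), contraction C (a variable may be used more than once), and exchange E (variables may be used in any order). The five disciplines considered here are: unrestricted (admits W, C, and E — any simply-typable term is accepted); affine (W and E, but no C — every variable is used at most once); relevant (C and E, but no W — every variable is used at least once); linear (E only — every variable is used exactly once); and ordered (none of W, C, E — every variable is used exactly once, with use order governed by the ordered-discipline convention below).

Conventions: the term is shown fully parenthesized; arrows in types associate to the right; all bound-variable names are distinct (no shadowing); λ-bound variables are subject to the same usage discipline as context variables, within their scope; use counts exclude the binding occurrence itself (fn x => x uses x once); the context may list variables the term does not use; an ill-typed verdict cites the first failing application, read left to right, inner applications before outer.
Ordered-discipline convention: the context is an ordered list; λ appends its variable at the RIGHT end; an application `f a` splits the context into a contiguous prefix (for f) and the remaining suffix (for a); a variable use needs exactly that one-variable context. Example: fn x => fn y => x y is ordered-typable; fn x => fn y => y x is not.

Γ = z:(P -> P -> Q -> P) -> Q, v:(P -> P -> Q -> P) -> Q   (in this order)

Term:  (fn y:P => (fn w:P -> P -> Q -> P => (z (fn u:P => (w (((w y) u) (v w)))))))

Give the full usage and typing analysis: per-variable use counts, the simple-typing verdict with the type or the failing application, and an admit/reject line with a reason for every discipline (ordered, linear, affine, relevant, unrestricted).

variable uses: z=1, v=1, y (λ-bound)=1, w (λ-bound)=3, u (λ-bound)=1
use order (left to right): z, w, w, y, u, v, w
typing: well-typed at P -> (P -> P -> Q -> P) -> Q
ordered: ✗, uses contraction: w ×3
linear: ✗, uses contraction: w ×3
affine: ✗, uses contraction: w ×3
relevant: ✓, every one of z, v, y, w, u appears
unrestricted: ✓, typability at P -> (P -> P -> Q -> P) -> Q is all that's needed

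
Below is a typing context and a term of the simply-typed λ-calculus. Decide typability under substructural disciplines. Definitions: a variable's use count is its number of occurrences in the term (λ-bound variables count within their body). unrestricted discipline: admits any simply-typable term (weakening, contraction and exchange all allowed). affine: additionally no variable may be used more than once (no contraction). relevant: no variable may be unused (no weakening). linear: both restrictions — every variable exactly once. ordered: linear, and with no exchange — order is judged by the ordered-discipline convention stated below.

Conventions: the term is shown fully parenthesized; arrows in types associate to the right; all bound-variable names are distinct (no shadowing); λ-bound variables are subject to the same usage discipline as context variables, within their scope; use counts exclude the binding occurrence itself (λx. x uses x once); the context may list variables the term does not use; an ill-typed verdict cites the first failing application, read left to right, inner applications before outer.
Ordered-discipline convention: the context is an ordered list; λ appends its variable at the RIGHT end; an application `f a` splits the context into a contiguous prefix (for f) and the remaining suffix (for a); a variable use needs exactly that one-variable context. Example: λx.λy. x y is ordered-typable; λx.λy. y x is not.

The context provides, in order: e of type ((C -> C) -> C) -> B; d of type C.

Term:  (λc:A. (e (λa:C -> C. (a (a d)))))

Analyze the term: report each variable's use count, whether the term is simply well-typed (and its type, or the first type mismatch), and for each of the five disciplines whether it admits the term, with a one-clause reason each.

usage: e ×1, d ×1, c (bound) ×0, a (bound) ×2
order of uses: e, a, a, d
typing: well-typed — term : A -> B
ordered: ✗ — needs contraction — a ×2; unused: c — weakening required
linear: ✗ — needs contraction — a ×2; unused: c — weakening required
affine: ✗ — needs contraction — a ×2
relevant: ✗ — unused: c — weakening required
unrestricted: ✓ — simply typable at A -> B; W, C, E all held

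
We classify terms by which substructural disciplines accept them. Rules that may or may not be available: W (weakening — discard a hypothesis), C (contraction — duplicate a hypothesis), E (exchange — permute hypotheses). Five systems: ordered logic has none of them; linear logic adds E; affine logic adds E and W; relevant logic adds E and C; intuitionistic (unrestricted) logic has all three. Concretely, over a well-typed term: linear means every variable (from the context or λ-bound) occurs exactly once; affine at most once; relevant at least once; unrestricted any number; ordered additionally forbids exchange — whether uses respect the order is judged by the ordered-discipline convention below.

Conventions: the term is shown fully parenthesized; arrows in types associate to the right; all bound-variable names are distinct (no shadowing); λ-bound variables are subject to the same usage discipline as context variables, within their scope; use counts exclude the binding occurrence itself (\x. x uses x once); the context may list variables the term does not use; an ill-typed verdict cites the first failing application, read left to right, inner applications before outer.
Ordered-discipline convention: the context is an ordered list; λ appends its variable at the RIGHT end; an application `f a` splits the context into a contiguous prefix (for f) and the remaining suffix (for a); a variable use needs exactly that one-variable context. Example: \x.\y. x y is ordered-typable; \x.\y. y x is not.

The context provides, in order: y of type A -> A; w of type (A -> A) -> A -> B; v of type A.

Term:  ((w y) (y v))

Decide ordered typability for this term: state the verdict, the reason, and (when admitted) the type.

no — y ×2 used more than once (contraction)
counts: y=2, w=1, v=1
uses in reading order: w, y, y, v
typing: well-typed — term : B
all disciplines: ordered ✗ | linear ✗ | affine ✗ | relevant ✓ | unrestricted ✓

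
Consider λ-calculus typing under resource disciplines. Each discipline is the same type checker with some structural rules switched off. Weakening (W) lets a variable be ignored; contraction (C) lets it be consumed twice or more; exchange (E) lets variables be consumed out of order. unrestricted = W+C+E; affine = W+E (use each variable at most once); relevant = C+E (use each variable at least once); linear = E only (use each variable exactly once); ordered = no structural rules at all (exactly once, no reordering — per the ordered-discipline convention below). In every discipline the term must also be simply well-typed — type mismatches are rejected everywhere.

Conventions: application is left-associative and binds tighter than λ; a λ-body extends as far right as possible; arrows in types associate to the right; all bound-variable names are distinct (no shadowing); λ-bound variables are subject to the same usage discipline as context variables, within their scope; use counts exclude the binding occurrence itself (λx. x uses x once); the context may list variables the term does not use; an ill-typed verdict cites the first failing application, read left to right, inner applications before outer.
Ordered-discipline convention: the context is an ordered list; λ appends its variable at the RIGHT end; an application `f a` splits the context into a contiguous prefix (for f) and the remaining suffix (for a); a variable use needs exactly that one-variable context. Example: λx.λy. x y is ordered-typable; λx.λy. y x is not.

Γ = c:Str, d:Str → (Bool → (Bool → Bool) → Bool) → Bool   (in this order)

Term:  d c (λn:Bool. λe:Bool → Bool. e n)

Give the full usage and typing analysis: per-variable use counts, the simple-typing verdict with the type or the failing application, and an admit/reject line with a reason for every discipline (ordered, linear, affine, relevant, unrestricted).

variable uses: c: 1; d: 1; n (λ-bound): 1; e (λ-bound): 1
left-to-right use order: d, c, e, n
typing: well-typed at Bool
ordered: ✗, needs exchange: uses follow d, c, e, n
linear: ✓, single use per variable (c, d, n, e)
affine: ✓, at most one use each (c, d, n, e)
relevant: ✓, none of c, d, n, e goes unused
unrestricted: ✓, simply typable at Bool; W, C, E all held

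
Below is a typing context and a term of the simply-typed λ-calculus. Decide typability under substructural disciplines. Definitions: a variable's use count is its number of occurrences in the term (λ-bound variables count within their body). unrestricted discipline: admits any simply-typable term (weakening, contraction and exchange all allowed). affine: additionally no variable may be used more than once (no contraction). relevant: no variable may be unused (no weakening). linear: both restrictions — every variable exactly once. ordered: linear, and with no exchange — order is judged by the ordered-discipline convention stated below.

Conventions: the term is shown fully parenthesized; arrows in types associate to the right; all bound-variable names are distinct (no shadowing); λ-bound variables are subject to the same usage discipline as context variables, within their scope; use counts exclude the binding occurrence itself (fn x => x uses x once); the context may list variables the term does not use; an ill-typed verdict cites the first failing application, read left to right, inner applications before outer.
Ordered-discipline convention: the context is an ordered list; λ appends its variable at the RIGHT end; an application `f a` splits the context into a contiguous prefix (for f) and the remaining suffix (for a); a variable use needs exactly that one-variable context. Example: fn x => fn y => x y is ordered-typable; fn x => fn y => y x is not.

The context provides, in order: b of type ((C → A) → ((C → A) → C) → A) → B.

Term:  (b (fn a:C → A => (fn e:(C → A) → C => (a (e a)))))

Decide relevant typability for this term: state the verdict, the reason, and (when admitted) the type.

yes — none of b, a, e goes unused; term : B
usage: b ×1, a (bound) ×2, e (bound) ×1
order of uses: b, a, e, a
typing: well-typed at B
across the five disciplines: ordered ✗; linear ✗; affine ✗; relevant ✓; unrestricted ✓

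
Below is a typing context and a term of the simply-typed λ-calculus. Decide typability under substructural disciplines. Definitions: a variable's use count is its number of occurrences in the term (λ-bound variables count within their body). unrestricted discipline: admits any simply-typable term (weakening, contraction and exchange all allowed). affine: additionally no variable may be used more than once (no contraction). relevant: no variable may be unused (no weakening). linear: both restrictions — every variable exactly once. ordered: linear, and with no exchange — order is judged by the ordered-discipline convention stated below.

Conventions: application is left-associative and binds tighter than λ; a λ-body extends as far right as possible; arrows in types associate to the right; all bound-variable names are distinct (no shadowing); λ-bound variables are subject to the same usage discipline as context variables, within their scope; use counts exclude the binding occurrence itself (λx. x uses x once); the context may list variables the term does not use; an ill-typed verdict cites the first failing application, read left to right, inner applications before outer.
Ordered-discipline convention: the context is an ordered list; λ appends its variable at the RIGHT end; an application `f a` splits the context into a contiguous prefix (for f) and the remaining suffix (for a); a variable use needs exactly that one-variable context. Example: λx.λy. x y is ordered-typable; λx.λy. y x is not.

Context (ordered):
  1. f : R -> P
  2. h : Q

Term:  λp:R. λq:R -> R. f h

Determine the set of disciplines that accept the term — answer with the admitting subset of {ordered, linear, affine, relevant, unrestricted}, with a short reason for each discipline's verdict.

accepted by: none
use counts: f: 1×, h: 1×, p (λ-bound): 0×, q (λ-bound): 0×
order of uses: f, h
typing: ill-typed: an argument Q mismatches the expected R
ordered: ✗ — not simply typable
linear: ✗ — fails simple typing
affine: ✗ — a type mismatch blocks all five
relevant: ✗ — the type mismatch rejects it
unrestricted: ✗ — not simply typable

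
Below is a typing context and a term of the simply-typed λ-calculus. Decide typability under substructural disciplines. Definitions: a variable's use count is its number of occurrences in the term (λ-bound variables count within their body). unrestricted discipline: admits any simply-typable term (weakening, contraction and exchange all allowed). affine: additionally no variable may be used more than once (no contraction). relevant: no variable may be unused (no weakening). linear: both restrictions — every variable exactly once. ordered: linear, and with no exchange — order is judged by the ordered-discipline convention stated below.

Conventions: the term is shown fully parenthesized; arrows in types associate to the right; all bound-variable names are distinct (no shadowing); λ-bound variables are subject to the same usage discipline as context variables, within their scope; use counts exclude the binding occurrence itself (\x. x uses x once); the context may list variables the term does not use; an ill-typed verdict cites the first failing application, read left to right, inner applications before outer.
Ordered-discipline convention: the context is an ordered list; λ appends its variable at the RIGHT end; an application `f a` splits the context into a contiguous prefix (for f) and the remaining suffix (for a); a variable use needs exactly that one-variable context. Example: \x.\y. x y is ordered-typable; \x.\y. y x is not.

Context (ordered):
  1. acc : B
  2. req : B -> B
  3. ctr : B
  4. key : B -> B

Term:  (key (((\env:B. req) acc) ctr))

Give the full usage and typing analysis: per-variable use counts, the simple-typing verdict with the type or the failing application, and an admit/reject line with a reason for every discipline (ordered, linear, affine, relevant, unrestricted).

counts: acc: 1×; req: 1×; ctr: 1×; key: 1×; env (λ-bound): 0×
use order (left to right): key, req, acc, ctr
typing: the term checks, with type B
ordered: ✗, env never used (weakening)
linear: ✗, env never used (weakening)
affine: ✓, none of acc, req, ctr, key, env used more than once
relevant: ✗, env never used (weakening)
unrestricted: ✓, type-checks (B) and nothing is barred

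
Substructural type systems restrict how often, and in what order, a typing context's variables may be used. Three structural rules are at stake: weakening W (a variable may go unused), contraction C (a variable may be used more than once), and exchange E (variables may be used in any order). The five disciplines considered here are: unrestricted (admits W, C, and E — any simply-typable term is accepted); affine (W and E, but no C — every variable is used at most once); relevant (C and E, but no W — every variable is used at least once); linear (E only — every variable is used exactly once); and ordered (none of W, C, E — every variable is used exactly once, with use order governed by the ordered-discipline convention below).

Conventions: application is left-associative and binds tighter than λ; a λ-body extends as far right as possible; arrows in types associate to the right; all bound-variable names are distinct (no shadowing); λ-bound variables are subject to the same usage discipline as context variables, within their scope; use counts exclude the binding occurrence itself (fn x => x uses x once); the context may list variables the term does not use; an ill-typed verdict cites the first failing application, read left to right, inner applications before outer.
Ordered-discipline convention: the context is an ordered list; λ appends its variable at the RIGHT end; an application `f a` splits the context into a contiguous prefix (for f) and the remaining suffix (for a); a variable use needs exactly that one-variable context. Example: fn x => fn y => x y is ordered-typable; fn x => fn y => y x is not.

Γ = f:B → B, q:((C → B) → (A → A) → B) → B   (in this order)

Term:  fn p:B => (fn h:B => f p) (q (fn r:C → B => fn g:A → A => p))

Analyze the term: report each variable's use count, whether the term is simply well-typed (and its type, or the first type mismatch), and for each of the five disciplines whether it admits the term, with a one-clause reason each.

counts: f: 1×; q: 1×; p (bound): 2×; h (bound): 0×; r (bound): 0×; g (bound): 0×
order of uses: f, p, q, p
typing: the term checks, with type B → B
ordered: ✗, repeated use of p ×2; unused: h, r, g — weakening required
linear: ✗, repeated use of p ×2; unused: h, r, g — weakening required
affine: ✗, repeated use of p ×2
relevant: ✗, unused: h, r, g — weakening required
unrestricted: ✓, typability at B → B is all that's needed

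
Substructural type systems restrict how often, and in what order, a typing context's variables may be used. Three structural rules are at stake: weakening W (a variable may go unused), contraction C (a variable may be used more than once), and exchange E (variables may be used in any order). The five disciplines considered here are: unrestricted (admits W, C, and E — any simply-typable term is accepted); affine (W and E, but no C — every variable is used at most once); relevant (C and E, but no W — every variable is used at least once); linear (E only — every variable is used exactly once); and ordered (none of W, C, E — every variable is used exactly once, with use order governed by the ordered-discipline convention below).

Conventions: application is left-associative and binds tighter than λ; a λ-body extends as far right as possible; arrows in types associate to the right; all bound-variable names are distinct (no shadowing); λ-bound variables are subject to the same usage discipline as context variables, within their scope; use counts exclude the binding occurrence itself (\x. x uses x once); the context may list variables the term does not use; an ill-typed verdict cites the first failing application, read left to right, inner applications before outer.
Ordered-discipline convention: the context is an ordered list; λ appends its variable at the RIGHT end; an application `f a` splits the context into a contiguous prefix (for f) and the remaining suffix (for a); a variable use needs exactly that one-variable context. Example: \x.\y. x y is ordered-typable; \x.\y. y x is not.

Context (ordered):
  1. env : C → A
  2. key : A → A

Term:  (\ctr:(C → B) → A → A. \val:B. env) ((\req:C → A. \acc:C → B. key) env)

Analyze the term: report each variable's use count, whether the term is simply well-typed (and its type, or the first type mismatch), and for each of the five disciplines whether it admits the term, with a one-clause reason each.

usage: env=2, key=1, ctr [bound]=0, val [bound]=0, req [bound]=0, acc [bound]=0
uses in reading order: env, key, env
typing: ✓ — B → C → A
ordered: ✗ — repeated use of env ×2; unused: ctr, val, req, acc — weakening required
linear: ✗ — repeated use of env ×2; unused: ctr, val, req, acc — weakening required
affine: ✗ — repeated use of env ×2
relevant: ✗ — unused: ctr, val, req, acc — weakening required
unrestricted: ✓ — simply typable at B → C → A; W, C, E all held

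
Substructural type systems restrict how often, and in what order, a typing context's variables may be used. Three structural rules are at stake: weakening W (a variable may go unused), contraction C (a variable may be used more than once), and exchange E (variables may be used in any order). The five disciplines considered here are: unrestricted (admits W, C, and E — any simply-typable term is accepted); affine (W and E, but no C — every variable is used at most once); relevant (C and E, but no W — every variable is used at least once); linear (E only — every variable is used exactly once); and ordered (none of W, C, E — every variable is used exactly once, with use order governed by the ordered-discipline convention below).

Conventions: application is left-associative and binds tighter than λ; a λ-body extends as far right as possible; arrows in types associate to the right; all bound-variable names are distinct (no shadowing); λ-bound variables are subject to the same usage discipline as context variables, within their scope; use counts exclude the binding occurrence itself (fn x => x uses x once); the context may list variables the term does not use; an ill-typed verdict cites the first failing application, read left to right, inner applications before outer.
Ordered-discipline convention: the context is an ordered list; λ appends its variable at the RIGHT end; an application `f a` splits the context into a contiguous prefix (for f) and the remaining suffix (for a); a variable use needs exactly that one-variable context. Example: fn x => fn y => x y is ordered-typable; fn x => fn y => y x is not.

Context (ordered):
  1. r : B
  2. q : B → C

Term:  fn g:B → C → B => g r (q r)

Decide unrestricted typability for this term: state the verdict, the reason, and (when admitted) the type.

yes — typability at (B → C → B) → B is all that's needed; term : (B → C → B) → B
usage: r ×2; q ×1; g (bound) ×1
use order (left to right): g, r, q, r
typing: well-typed — term : (B → C → B) → B
per-discipline verdicts: ordered ✗ | linear ✗ | affine ✗ | relevant ✓ | unrestricted ✓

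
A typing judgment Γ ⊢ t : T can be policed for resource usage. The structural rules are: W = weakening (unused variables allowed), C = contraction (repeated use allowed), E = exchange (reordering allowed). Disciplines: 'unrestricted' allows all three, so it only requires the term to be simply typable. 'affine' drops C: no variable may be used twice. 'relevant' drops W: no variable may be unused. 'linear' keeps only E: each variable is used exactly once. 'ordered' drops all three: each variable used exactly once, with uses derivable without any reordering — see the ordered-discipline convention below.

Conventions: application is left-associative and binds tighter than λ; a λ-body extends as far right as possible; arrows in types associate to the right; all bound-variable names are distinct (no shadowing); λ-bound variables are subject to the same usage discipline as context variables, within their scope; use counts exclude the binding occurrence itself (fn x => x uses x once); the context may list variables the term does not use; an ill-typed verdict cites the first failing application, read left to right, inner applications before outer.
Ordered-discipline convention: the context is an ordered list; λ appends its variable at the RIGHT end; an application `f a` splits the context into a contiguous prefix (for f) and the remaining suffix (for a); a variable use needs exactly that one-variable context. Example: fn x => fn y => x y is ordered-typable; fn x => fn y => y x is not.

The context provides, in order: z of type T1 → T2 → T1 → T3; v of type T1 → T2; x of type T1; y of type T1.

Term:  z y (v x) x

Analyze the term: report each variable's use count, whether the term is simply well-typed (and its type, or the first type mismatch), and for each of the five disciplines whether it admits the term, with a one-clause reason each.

usage: z: 1×; v: 1×; x: 2×; y: 1×
use order (left to right): z, y, v, x, x
typing: ✓ — T3
ordered: ✗ — x ×2 used more than once (contraction)
linear: ✗ — x ×2 used more than once (contraction)
affine: ✗ — x ×2 used more than once (contraction)
relevant: ✓ — none of z, v, x, y goes unused
unrestricted: ✓ — well-typed at T3; no restrictions here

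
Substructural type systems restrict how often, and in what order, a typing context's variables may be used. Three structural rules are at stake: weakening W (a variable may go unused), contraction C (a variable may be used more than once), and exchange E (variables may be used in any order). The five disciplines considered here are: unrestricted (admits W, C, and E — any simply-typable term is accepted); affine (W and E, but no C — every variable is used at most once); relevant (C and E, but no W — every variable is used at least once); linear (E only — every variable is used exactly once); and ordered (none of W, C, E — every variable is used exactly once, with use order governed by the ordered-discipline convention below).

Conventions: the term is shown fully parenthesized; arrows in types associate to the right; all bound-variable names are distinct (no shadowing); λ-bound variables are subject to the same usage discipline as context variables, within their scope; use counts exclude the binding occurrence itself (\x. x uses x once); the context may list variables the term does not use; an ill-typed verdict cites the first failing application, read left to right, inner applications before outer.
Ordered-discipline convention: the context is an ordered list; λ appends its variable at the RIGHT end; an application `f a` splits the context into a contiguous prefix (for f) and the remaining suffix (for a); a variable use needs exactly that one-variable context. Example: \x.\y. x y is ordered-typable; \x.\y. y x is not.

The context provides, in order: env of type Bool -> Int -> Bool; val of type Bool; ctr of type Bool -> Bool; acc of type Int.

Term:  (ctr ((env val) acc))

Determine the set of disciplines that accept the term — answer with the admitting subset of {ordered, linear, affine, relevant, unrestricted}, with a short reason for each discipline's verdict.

admitted in: linear, affine, relevant, unrestricted
variable uses: env: 1, val: 1, ctr: 1, acc: 1
left-to-right use order: ctr, env, val, acc
typing: well-typed — term : Bool
ordered: ✗ — no ordered split (uses run ctr, env, val, acc)
linear: ✓ — exactly-once usage across env, val, ctr, acc
affine: ✓ — no duplicate uses among env, val, ctr, acc
relevant: ✓ — at least one use each (env, val, ctr, acc)
unrestricted: ✓ — type-checks (Bool) and nothing is barred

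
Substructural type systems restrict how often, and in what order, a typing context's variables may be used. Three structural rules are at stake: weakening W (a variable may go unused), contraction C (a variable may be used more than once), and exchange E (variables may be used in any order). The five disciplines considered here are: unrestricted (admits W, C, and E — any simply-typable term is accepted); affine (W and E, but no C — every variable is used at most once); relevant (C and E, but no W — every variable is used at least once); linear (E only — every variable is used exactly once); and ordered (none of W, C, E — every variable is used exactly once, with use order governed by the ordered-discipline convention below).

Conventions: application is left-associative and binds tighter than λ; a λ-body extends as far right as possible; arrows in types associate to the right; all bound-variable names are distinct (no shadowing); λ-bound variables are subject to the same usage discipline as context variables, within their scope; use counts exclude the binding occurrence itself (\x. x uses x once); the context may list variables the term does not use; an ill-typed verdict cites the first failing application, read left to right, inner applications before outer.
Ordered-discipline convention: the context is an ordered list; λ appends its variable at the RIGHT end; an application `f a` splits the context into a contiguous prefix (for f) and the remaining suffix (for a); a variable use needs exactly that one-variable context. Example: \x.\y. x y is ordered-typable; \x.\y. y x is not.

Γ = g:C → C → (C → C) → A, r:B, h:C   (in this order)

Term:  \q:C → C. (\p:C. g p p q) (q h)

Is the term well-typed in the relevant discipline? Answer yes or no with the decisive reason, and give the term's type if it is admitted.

no — needs weakening: r unused
counts: g: 1×, r: 0×, h: 1×, q [bound]: 2×, p [bound]: 2×
use order (left to right): g, p, p, q, q, h
typing: ✓ — (C → C) → A
per-discipline verdicts: ordered ✗, linear ✗, affine ✗, relevant ✗, unrestricted ✓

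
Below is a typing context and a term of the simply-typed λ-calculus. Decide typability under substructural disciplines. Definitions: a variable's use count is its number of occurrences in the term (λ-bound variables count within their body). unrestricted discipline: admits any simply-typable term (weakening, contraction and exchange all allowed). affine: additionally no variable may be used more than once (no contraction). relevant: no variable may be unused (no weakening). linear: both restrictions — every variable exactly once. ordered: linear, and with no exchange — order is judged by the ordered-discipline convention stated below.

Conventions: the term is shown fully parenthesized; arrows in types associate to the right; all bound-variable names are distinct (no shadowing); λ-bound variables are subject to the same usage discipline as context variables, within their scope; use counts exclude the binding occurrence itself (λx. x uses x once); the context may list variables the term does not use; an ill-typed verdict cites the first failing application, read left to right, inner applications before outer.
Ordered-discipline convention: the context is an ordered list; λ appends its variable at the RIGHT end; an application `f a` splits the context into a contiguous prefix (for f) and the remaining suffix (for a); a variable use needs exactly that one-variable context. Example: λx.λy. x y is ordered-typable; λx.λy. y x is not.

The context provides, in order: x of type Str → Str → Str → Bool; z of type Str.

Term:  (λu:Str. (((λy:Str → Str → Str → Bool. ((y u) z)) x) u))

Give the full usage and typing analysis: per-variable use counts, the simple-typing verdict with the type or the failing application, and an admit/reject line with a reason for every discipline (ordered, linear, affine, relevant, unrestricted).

counts: x: 1×; z: 1×; u (λ-bound): 2×; y (λ-bound): 1×
uses in reading order: y, u, z, x, u
typing: well-typed at Str → Bool
ordered: ✗ — needs contraction — u ×2
linear: ✗ — needs contraction — u ×2
affine: ✗ — needs contraction — u ×2
relevant: ✓ — at least one use each (x, z, u, y)
unrestricted: ✓ — type-checks (Str → Bool) and nothing is barred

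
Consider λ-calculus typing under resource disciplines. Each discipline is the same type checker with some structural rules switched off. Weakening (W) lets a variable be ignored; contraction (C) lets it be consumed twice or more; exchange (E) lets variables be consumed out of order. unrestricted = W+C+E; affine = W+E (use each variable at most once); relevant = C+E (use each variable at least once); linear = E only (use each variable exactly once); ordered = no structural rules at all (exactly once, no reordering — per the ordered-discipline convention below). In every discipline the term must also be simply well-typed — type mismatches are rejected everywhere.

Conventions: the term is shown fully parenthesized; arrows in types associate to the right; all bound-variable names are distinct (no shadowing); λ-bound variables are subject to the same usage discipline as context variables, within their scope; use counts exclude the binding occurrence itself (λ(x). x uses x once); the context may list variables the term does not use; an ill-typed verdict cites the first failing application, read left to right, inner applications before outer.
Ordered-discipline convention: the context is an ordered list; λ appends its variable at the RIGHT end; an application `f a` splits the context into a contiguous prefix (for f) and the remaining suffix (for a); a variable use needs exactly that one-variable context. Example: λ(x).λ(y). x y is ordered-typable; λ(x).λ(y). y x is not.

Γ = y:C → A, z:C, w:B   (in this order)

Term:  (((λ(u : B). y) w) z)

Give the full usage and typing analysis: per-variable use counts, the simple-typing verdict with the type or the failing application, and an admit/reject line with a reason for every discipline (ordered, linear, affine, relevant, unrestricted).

variable uses: y: 1×, z: 1×, w: 1×, u (λ-bound): 0×
use order (left to right): y, w, z
typing: the term checks, with type A
ordered: ✗ — unused: u — weakening required
linear: ✗ — unused: u — weakening required
affine: ✓ — no duplicate uses among y, z, w, u
relevant: ✗ — unused: u — weakening required
unrestricted: ✓ — well-typed at A; no restrictions here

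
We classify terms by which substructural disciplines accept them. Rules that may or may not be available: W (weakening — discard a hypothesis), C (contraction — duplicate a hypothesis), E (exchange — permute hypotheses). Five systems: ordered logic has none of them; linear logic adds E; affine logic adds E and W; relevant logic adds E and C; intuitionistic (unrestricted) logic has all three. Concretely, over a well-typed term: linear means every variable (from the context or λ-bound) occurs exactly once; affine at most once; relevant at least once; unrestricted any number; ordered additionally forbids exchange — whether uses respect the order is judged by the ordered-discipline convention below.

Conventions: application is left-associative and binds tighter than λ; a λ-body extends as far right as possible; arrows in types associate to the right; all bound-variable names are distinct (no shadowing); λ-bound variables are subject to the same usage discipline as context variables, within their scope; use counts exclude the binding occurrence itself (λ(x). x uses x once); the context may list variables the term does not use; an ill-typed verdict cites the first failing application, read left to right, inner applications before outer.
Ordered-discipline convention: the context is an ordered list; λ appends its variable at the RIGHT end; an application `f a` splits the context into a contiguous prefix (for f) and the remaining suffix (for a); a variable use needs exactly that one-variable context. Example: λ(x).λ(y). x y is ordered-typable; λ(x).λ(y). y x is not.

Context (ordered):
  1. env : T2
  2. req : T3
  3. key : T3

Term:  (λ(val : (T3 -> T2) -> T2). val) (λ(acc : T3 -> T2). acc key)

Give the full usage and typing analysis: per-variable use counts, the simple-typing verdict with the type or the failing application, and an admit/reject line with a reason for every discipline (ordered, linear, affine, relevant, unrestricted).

variable uses: env: 0×, req: 0×, key: 1×, val (λ-bound): 1×, acc (λ-bound): 1×
left-to-right use order: val, acc, key
typing: well-typed — term : (T3 -> T2) -> T2
ordered: ✗, env, req left unused
linear: ✗, env, req left unused
affine: ✓, no duplicate uses among env, req, key, val, acc
relevant: ✗, env, req left unused
unrestricted: ✓, typability at (T3 -> T2) -> T2 is all that's needed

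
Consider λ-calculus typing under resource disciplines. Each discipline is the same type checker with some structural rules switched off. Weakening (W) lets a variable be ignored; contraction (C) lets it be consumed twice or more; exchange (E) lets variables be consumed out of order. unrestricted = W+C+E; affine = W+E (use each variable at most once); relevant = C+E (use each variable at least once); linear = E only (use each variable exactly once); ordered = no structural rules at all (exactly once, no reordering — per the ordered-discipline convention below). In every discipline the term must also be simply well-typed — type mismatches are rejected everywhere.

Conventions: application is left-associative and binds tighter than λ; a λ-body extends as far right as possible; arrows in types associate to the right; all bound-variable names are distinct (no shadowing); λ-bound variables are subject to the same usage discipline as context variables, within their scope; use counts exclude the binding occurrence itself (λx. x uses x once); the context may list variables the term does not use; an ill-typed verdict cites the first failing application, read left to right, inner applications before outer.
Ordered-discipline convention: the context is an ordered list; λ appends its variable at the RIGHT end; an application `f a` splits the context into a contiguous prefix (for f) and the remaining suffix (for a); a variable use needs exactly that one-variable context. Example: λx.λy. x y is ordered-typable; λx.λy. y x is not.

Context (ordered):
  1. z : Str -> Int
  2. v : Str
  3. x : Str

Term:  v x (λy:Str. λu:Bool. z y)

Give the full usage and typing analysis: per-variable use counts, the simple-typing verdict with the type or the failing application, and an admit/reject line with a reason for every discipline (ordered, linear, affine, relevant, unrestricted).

usage: z: 1; v: 1; x: 1; y [bound]: 1; u [bound]: 0
uses in reading order: v, x, z, y
typing: ill-typed: non-function type Str applied to an argument
ordered: ✗, not simply typable
linear: ✗, fails simple typing
affine: ✗, a type mismatch blocks all five
relevant: ✗, the type mismatch rejects it
unrestricted: ✗, not simply typable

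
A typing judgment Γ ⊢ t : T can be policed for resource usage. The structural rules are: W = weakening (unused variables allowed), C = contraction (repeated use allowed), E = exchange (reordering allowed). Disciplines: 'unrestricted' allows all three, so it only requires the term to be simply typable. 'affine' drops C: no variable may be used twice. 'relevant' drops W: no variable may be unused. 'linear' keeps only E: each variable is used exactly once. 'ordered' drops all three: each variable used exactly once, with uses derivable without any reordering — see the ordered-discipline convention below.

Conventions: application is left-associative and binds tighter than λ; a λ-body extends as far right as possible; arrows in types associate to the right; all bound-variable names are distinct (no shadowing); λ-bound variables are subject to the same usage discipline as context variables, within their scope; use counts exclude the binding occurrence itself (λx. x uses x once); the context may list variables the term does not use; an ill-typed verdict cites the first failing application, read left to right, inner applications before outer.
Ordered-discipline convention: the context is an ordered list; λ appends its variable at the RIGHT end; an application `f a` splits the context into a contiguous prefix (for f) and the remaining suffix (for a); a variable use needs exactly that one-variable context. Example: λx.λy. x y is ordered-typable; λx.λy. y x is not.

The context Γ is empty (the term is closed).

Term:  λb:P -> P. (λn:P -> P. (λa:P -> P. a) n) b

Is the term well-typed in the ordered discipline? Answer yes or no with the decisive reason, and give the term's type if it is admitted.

yes — one use each (b, n, a); ordered split holds; term : (P -> P) -> P -> P
usage: b (bound): 1×, n (bound): 1×, a (bound): 1×
left-to-right use order: a, n, b
typing: well-typed at (P -> P) -> P -> P
all disciplines: ordered ✓ | linear ✓ | affine ✓ | relevant ✓ | unrestricted ✓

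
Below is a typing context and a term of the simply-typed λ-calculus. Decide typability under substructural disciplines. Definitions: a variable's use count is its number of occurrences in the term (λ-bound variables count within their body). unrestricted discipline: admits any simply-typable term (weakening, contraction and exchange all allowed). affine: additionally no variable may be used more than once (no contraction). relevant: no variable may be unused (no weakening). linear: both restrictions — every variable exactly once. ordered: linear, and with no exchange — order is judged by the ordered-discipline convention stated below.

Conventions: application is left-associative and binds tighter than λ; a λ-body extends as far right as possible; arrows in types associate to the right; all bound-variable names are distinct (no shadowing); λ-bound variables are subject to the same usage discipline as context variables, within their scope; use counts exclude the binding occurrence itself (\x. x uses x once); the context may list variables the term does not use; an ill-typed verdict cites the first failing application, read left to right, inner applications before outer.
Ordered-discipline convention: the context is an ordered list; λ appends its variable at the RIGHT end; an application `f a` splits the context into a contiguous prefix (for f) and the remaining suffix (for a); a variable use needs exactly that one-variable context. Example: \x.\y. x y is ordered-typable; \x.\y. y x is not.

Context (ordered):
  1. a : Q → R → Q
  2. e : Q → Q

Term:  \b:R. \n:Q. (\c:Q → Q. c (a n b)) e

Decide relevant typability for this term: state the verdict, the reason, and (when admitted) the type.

yes — none of a, e, b, n, c goes unused; term : R → Q → Q
usage: a: 1, e: 1, b [bound]: 1, n [bound]: 1, c [bound]: 1
order of uses: c, a, n, b, e
typing: well-typed — term : R → Q → Q
all disciplines: ordered ✗ | linear ✓ | affine ✓ | relevant ✓ | unrestricted ✓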